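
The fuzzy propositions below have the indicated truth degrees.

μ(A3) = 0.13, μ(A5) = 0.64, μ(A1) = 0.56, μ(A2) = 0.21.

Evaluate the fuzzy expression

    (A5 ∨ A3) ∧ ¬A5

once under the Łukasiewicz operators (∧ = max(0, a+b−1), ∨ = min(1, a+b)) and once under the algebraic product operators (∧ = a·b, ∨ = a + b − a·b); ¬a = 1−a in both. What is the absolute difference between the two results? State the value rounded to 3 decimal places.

Under Łukasiewicz:
  A5 ∨ A3 = min(1, a+b) on (0.64, 0.13) = 0.77
  ¬A5 = 1 − 0.64 = 0.36
  (A5 ∨ A3) ∧ ¬A5 = max(0, a+b−1) on (0.77, 0.36) = 0.13
  → value = 0.1300
Under algebraic product:
  A5 ∨ A3 = a + b − a·b on (0.6400, 0.1300) = 0.6868
  ¬A5 = 1 − 0.6400 = 0.3600
  (A5 ∨ A3) ∧ ¬A5 = a·b on (0.6868, 0.3600) = 0.2472
  → value = 0.2472
|0.1300 − 0.2472| = 0.117

0.117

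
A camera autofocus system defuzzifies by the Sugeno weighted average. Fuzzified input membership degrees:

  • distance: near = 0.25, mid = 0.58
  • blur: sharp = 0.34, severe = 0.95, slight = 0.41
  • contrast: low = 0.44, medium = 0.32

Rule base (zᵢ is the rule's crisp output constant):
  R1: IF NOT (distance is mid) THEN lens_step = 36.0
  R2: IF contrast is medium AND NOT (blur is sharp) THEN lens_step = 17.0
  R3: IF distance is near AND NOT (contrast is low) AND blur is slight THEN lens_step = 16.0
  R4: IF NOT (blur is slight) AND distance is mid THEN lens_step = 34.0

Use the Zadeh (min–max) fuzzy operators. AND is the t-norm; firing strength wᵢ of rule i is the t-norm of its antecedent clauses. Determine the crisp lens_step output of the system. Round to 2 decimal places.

R1 (z=36.0): ¬mid=1−0.58=0.42 → w = 0.42
R2 (z=17.0): medium=0.32, ¬sharp=1−0.34=0.66; AND[min(a, b)] → w = 0.32
R3 (z=16.0): near=0.25, ¬low=1−0.44=0.56, slight=0.41; AND[min(a, b)] → w = 0.25
R4 (z=34.0): ¬slight=1−0.41=0.59, mid=0.58; AND[min(a, b)] → w = 0.58
Weighted average = (0.42·36.0 + 0.32·17.0 + 0.25·16.0 + 0.58·34.0) / (0.42 + 0.32 + 0.25 + 0.58)
  = 44.2800 / 1.5700 = 28.20

28.20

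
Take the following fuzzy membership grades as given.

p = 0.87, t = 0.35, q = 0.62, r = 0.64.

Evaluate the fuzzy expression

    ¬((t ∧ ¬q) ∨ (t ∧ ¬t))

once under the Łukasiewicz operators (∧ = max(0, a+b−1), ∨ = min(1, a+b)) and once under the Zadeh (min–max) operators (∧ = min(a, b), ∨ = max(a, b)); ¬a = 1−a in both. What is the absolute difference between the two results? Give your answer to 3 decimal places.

0.350

Under Łukasiewicz:
  ¬q = 1 − 0.62 = 0.38
  t ∧ ¬q = max(0, a+b−1) on (0.35, 0.38) = 0.00
  ¬t = 1 − 0.35 = 0.65
  t ∧ ¬t = max(0, a+b−1) on (0.35, 0.65) = 0.00
  (t ∧ ¬q) ∨ (t ∧ ¬t) = min(1, a+b) on (0.00, 0.00) = 0.00
  ¬((t ∧ ¬q) ∨ (t ∧ ¬t)) = 1 − 0.00 = 1.00
  → value = 1.0000
Under Zadeh (min–max):
  ¬q = 1 − 0.62 = 0.38
  t ∧ ¬q = min(a, b) on (0.35, 0.38) = 0.35
  ¬t = 1 − 0.35 = 0.65
  t ∧ ¬t = min(a, b) on (0.35, 0.65) = 0.35
  (t ∧ ¬q) ∨ (t ∧ ¬t) = max(a, b) on (0.35, 0.35) = 0.35
  ¬((t ∧ ¬q) ∨ (t ∧ ¬t)) = 1 − 0.35 = 0.65
  → value = 0.6500
|1.0000 − 0.6500| = 0.350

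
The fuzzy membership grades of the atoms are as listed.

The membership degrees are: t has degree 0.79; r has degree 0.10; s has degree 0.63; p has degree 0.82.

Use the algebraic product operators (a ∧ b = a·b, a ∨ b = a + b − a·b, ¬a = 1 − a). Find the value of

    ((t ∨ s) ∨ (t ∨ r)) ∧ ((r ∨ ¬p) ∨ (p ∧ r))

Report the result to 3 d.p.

0.318

t ∨ s = a + b − a·b on (0.7900, 0.6300) = 0.9223
t ∨ r = a + b − a·b on (0.7900, 0.1000) = 0.8110
(t ∨ s) ∨ (t ∨ r) = a + b − a·b on (0.9223, 0.8110) = 0.9853
¬p = 1 − 0.8200 = 0.1800
r ∨ ¬p = a + b − a·b on (0.1000, 0.1800) = 0.2620
p ∧ r = a·b on (0.8200, 0.1000) = 0.0820
(r ∨ ¬p) ∨ (p ∧ r) = a + b − a·b on (0.2620, 0.0820) = 0.3225
((t ∨ s) ∨ (t ∨ r)) ∧ ((r ∨ ¬p) ∨ (p ∧ r)) = a·b on (0.9853, 0.3225) = 0.3178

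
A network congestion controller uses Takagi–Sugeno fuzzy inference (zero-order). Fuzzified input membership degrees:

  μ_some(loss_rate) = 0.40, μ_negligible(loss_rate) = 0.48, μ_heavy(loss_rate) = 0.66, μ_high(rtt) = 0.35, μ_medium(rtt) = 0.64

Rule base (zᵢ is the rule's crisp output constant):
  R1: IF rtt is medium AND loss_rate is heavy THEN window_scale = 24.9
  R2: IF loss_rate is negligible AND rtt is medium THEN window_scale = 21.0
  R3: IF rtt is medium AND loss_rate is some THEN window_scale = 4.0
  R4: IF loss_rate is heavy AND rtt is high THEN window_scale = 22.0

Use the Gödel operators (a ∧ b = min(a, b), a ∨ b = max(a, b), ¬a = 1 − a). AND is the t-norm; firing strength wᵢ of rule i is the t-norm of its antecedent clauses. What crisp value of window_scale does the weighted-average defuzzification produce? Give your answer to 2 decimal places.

18.89

R1 (z=24.9): medium=0.64, heavy=0.66; AND[min(a, b)] → w = 0.64
R2 (z=21.0): negligible=0.48, medium=0.64; AND[min(a, b)] → w = 0.48
R3 (z=4.0): medium=0.64, some=0.40; AND[min(a, b)] → w = 0.40
R4 (z=22.0): heavy=0.66, high=0.35; AND[min(a, b)] → w = 0.35
Weighted average = (0.64·24.9 + 0.48·21.0 + 0.40·4.0 + 0.35·22.0) / (0.64 + 0.48 + 0.40 + 0.35)
  = 35.3160 / 1.8700 = 18.89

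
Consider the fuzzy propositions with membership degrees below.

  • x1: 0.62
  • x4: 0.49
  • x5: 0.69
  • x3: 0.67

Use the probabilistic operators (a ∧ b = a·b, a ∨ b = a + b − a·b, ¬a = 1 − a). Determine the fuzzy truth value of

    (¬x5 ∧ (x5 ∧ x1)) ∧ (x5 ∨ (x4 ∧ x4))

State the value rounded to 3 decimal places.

0.101

¬x5 = 1 − 0.6900 = 0.3100
x5 ∧ x1 = a·b on (0.6900, 0.6200) = 0.4278
¬x5 ∧ (x5 ∧ x1) = a·b on (0.3100, 0.4278) = 0.1326
x4 ∧ x4 = a·b on (0.4900, 0.4900) = 0.2401
x5 ∨ (x4 ∧ x4) = a + b − a·b on (0.6900, 0.2401) = 0.7644
(¬x5 ∧ (x5 ∧ x1)) ∧ (x5 ∨ (x4 ∧ x4)) = a·b on (0.1326, 0.7644) = 0.1014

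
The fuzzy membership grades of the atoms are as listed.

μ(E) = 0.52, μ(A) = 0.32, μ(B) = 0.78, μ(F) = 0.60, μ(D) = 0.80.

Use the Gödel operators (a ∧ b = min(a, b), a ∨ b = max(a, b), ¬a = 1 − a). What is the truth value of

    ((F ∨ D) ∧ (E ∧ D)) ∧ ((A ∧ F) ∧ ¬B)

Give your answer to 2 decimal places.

F ∨ D = max(a, b) on (0.60, 0.80) = 0.80
E ∧ D = min(a, b) on (0.52, 0.80) = 0.52
(F ∨ D) ∧ (E ∧ D) = min(a, b) on (0.80, 0.52) = 0.52
A ∧ F = min(a, b) on (0.32, 0.60) = 0.32
¬B = 1 − 0.78 = 0.22
(A ∧ F) ∧ ¬B = min(a, b) on (0.32, 0.22) = 0.22
((F ∨ D) ∧ (E ∧ D)) ∧ ((A ∧ F) ∧ ¬B) = min(a, b) on (0.52, 0.22) = 0.22

0.22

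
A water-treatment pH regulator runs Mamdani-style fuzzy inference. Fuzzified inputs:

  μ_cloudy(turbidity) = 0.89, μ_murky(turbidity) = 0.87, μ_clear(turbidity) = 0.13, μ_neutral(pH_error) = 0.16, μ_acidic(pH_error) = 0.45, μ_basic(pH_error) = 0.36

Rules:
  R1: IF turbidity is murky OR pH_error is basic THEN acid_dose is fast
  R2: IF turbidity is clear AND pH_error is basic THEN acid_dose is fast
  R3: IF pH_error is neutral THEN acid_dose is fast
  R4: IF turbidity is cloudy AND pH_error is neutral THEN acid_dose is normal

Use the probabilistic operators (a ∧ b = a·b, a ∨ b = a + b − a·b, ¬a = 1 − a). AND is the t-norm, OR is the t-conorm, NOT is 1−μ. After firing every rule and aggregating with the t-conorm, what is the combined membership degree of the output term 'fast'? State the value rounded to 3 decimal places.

R1: murky=0.87, basic=0.36; OR[a + b − a·b] → w = 0.9168
R2: clear=0.13, basic=0.36; AND[a·b] → w = 0.0468
R3: neutral=0.16 → w = 0.1600
R4: cloudy=0.89, neutral=0.16; AND[a·b] → w = 0.1424
Rules with consequent 'fast': {R1, R2, R3} → strengths 0.9168, 0.0468, 0.1600
Aggregate via t-conorm [a + b − a·b]: 0.9334

0.933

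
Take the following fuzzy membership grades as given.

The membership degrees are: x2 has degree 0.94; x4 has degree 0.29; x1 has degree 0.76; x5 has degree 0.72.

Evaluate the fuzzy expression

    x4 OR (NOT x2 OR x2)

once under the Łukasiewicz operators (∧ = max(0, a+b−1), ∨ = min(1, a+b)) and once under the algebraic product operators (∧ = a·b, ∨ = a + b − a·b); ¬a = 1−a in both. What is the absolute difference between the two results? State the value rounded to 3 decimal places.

0.040

Under Łukasiewicz:
  NOT x2 = 1 − 0.94 = 0.06
  NOT x2 OR x2 = min(1, a+b) on (0.06, 0.94) = 1.00
  x4 OR (NOT x2 OR x2) = min(1, a+b) on (0.29, 1.00) = 1.00
  → value = 1.0000
Under algebraic product:
  NOT x2 = 1 − 0.9400 = 0.0600
  NOT x2 OR x2 = a + b − a·b on (0.0600, 0.9400) = 0.9436
  x4 OR (NOT x2 OR x2) = a + b − a·b on (0.2900, 0.9436) = 0.9600
  → value = 0.9600
|1.0000 − 0.9600| = 0.040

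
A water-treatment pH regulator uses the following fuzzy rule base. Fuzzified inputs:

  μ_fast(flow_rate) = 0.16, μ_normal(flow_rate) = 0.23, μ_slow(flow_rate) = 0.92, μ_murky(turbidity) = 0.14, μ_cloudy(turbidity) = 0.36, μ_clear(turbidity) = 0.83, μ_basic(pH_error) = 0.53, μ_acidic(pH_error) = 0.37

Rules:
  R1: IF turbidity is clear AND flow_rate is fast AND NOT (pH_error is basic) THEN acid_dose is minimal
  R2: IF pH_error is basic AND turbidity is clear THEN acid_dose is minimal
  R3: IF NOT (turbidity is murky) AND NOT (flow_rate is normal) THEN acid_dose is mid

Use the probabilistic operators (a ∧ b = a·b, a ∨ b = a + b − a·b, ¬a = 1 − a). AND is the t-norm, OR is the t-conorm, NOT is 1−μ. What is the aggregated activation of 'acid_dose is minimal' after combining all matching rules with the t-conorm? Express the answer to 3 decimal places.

0.475

R1: clear=0.83, fast=0.16, ¬basic=1−0.53=0.47; AND[a·b] → w = 0.0624
R2: basic=0.53, clear=0.83; AND[a·b] → w = 0.4399
R3: ¬murky=1−0.14=0.86, ¬normal=1−0.23=0.77; AND[a·b] → w = 0.6622
Rules with consequent 'minimal': {R1, R2} → strengths 0.0624, 0.4399
Aggregate via t-conorm [a + b − a·b]: 0.4749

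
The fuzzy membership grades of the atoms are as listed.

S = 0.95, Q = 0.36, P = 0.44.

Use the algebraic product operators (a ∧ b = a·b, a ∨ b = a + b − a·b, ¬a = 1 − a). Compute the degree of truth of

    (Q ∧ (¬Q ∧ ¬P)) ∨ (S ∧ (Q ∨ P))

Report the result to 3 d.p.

¬Q = 1 − 0.3600 = 0.6400
¬P = 1 − 0.4400 = 0.5600
¬Q ∧ ¬P = a·b on (0.6400, 0.5600) = 0.3584
Q ∧ (¬Q ∧ ¬P) = a·b on (0.3600, 0.3584) = 0.1290
Q ∨ P = a + b − a·b on (0.3600, 0.4400) = 0.6416
S ∧ (Q ∨ P) = a·b on (0.9500, 0.6416) = 0.6095
(Q ∧ (¬Q ∧ ¬P)) ∨ (S ∧ (Q ∨ P)) = a + b − a·b on (0.1290, 0.6095) = 0.6599

0.660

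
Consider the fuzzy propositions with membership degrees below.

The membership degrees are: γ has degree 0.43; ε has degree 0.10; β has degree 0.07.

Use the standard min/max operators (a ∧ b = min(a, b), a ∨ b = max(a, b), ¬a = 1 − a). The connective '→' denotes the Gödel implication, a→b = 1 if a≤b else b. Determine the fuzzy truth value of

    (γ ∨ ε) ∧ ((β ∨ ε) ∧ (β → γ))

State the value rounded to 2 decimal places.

0.10

γ ∨ ε = max(a, b) on (0.43, 0.10) = 0.43
β ∨ ε = max(a, b) on (0.07, 0.10) = 0.10
β → γ  [Gödel: 1 if a≤b else b] with a=0.07, b=0.43 → 1.00
(β ∨ ε) ∧ (β → γ) = min(a, b) on (0.10, 1.00) = 0.10
(γ ∨ ε) ∧ ((β ∨ ε) ∧ (β → γ)) = min(a, b) on (0.43, 0.10) = 0.10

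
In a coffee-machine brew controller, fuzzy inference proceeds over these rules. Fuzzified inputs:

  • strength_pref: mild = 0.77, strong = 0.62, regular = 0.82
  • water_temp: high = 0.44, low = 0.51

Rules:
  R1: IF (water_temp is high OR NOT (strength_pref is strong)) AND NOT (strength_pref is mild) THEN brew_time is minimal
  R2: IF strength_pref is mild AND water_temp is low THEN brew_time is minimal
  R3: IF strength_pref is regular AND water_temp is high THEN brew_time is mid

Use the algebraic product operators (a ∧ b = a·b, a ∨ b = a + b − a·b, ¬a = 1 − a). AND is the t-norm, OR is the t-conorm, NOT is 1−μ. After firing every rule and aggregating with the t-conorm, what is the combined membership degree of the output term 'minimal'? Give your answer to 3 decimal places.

0.484

R1: (high=0.44 OR ¬strong=1−0.62=0.38) = 0.6528; AND[a·b] with ¬mild=1−0.77=0.23 → w = 0.1501
R2: mild=0.77, low=0.51; AND[a·b] → w = 0.3927
R3: regular=0.82, high=0.44; AND[a·b] → w = 0.3608
Rules with consequent 'minimal': {R1, R2} → strengths 0.1501, 0.3927
Aggregate via t-conorm [a + b − a·b]: 0.4839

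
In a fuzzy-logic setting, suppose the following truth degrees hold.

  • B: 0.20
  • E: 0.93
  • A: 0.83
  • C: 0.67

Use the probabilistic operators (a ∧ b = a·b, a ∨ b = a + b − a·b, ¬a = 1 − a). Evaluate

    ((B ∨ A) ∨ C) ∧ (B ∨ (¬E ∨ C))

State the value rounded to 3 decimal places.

0.721

B ∨ A = a + b − a·b on (0.2000, 0.8300) = 0.8640
(B ∨ A) ∨ C = a + b − a·b on (0.8640, 0.6700) = 0.9551
¬E = 1 − 0.9300 = 0.0700
¬E ∨ C = a + b − a·b on (0.0700, 0.6700) = 0.6931
B ∨ (¬E ∨ C) = a + b − a·b on (0.2000, 0.6931) = 0.7545
((B ∨ A) ∨ C) ∧ (B ∨ (¬E ∨ C)) = a·b on (0.9551, 0.7545) = 0.7206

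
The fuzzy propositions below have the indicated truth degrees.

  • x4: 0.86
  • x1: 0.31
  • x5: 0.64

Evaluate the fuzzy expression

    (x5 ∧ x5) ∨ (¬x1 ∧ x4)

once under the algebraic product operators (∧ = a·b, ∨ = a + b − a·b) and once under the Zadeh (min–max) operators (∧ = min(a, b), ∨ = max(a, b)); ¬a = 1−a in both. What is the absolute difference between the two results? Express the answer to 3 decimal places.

Under algebraic product:
  x5 ∧ x5 = a·b on (0.6400, 0.6400) = 0.4096
  ¬x1 = 1 − 0.3100 = 0.6900
  ¬x1 ∧ x4 = a·b on (0.6900, 0.8600) = 0.5934
  (x5 ∧ x5) ∨ (¬x1 ∧ x4) = a + b − a·b on (0.4096, 0.5934) = 0.7599
  → value = 0.7599
Under Zadeh (min–max):
  x5 ∧ x5 = min(a, b) on (0.64, 0.64) = 0.64
  ¬x1 = 1 − 0.31 = 0.69
  ¬x1 ∧ x4 = min(a, b) on (0.69, 0.86) = 0.69
  (x5 ∧ x5) ∨ (¬x1 ∧ x4) = max(a, b) on (0.64, 0.69) = 0.69
  → value = 0.6900
|0.7599 − 0.6900| = 0.070

0.070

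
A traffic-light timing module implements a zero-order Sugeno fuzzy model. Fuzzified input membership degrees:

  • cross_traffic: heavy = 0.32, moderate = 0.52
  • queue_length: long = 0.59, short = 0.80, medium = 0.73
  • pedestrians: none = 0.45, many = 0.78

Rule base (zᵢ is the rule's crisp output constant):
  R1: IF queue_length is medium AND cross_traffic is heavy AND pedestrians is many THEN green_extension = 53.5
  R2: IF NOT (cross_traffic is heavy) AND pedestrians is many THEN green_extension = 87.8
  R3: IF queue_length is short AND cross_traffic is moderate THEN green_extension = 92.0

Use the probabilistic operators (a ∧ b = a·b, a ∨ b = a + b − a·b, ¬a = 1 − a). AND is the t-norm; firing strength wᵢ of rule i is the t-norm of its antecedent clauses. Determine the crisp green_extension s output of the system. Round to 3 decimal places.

83.811

R1 (z=53.5): medium=0.73, heavy=0.32, many=0.78; AND[a·b] → w = 0.1822
R2 (z=87.8): ¬heavy=1−0.32=0.68, many=0.78; AND[a·b] → w = 0.5304
R3 (z=92.0): short=0.80, moderate=0.52; AND[a·b] → w = 0.4160
Weighted average = (0.1822·53.5 + 0.5304·87.8 + 0.4160·92.0) / (0.1822 + 0.5304 + 0.4160)
  = 94.5892 / 1.1286 = 83.811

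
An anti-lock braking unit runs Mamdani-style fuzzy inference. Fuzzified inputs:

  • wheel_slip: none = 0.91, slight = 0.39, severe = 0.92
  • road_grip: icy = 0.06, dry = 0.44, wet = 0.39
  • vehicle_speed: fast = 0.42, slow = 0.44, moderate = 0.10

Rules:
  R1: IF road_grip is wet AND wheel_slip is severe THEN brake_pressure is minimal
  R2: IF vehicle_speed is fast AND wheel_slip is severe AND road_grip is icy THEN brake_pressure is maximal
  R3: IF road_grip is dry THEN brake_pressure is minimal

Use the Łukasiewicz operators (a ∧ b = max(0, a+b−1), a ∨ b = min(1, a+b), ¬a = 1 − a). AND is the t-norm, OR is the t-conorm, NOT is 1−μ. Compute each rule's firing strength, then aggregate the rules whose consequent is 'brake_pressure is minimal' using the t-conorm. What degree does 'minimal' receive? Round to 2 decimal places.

0.75

R1: wet=0.39, severe=0.92; AND[max(0, a+b−1)] → w = 0.31
R2: fast=0.42, severe=0.92, icy=0.06; AND[max(0, a+b−1)] → w = 0.00
R3: dry=0.44 → w = 0.44
Rules with consequent 'minimal': {R1, R3} → strengths 0.31, 0.44
Aggregate via t-conorm [min(1, a+b)]: 0.75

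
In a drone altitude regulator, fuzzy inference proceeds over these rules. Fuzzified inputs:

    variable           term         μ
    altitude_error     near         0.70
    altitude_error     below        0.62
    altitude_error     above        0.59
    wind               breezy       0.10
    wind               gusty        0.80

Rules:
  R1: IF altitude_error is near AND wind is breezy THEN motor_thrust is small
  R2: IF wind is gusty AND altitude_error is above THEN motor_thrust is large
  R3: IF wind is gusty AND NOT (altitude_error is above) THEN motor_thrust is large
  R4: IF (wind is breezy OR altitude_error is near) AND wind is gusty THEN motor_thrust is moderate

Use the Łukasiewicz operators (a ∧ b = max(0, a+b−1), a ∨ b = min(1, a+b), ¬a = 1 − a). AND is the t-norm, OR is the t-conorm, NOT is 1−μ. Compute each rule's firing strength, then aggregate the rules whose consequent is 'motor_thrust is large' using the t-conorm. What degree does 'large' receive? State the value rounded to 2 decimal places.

0.60

R1: near=0.70, breezy=0.10; AND[max(0, a+b−1)] → w = 0.00
R2: gusty=0.80, above=0.59; AND[max(0, a+b−1)] → w = 0.39
R3: gusty=0.80, ¬above=1−0.59=0.41; AND[max(0, a+b−1)] → w = 0.21
R4: (breezy=0.10 OR near=0.70) = 0.80; AND[max(0, a+b−1)] with gusty=0.80 → w = 0.60
Rules with consequent 'large': {R2, R3} → strengths 0.39, 0.21
Aggregate via t-conorm [min(1, a+b)]: 0.60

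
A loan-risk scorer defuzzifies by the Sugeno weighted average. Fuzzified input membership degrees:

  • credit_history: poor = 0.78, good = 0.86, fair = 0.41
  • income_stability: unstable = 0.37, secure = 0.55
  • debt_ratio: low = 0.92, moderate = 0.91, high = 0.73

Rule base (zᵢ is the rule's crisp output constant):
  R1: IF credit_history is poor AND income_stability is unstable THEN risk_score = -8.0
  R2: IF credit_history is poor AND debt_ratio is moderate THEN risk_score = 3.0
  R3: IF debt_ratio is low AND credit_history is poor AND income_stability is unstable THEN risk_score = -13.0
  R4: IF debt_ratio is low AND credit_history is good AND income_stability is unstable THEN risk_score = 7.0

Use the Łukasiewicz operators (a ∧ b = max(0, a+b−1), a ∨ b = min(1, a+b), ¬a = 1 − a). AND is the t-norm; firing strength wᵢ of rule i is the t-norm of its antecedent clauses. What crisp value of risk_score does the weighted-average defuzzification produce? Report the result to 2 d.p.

R1 (z=-8.0): poor=0.78, unstable=0.37; AND[max(0, a+b−1)] → w = 0.15
R2 (z=3.0): poor=0.78, moderate=0.91; AND[max(0, a+b−1)] → w = 0.69
R3 (z=-13.0): low=0.92, poor=0.78, unstable=0.37; AND[max(0, a+b−1)] → w = 0.07
R4 (z=7.0): low=0.92, good=0.86, unstable=0.37; AND[max(0, a+b−1)] → w = 0.15
Weighted average = (0.15·-8.0 + 0.69·3.0 + 0.07·-13.0 + 0.15·7.0) / (0.15 + 0.69 + 0.07 + 0.15)
  = 1.0100 / 1.0600 = 0.95

0.95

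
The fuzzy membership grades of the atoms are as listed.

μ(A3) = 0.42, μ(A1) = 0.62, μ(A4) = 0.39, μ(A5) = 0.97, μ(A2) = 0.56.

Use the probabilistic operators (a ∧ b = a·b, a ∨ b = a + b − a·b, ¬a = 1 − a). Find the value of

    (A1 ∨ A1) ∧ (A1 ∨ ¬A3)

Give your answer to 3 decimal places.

0.719

A1 ∨ A1 = a + b − a·b on (0.6200, 0.6200) = 0.8556
¬A3 = 1 − 0.4200 = 0.5800
A1 ∨ ¬A3 = a + b − a·b on (0.6200, 0.5800) = 0.8404
(A1 ∨ A1) ∧ (A1 ∨ ¬A3) = a·b on (0.8556, 0.8404) = 0.7190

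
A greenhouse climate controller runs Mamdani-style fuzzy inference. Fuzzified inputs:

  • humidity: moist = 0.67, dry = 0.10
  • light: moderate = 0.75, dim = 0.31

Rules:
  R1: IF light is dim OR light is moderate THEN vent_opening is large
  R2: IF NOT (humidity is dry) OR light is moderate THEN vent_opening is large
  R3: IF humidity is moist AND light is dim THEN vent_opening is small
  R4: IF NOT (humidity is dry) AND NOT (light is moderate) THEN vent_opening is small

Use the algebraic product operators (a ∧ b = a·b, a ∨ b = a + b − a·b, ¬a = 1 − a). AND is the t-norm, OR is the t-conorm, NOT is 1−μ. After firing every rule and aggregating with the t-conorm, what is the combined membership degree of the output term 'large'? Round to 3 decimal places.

R1: dim=0.31, moderate=0.75; OR[a + b − a·b] → w = 0.8275
R2: ¬dry=1−0.10=0.90, moderate=0.75; OR[a + b − a·b] → w = 0.9750
R3: moist=0.67, dim=0.31; AND[a·b] → w = 0.2077
R4: ¬dry=1−0.10=0.90, ¬moderate=1−0.75=0.25; AND[a·b] → w = 0.2250
Rules with consequent 'large': {R1, R2} → strengths 0.8275, 0.9750
Aggregate via t-conorm [a + b − a·b]: 0.9957

0.996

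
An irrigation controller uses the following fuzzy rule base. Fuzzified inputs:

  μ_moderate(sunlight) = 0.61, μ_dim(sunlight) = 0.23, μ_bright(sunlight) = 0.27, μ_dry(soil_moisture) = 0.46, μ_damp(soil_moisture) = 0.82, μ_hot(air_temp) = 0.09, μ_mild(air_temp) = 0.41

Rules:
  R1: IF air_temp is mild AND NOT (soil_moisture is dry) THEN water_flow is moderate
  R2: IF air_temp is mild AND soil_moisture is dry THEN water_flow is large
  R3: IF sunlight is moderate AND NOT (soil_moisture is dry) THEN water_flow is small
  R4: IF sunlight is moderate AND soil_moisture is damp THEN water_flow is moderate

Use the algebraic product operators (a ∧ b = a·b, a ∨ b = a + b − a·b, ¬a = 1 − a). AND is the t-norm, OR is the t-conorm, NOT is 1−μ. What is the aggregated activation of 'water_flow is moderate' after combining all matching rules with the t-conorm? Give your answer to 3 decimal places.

0.611

R1: mild=0.41, ¬dry=1−0.46=0.54; AND[a·b] → w = 0.2214
R2: mild=0.41, dry=0.46; AND[a·b] → w = 0.1886
R3: moderate=0.61, ¬dry=1−0.46=0.54; AND[a·b] → w = 0.3294
R4: moderate=0.61, damp=0.82; AND[a·b] → w = 0.5002
Rules with consequent 'moderate': {R1, R4} → strengths 0.2214, 0.5002
Aggregate via t-conorm [a + b − a·b]: 0.6109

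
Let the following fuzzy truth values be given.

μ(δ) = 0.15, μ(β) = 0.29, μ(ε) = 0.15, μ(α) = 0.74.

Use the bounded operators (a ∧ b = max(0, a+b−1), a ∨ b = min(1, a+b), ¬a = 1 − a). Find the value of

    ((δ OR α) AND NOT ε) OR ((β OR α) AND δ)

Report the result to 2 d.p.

δ OR α = min(1, a+b) on (0.15, 0.74) = 0.89
NOT ε = 1 − 0.15 = 0.85
(δ OR α) AND NOT ε = max(0, a+b−1) on (0.89, 0.85) = 0.74
β OR α = min(1, a+b) on (0.29, 0.74) = 1.00
(β OR α) AND δ = max(0, a+b−1) on (1.00, 0.15) = 0.15
((δ OR α) AND NOT ε) OR ((β OR α) AND δ) = min(1, a+b) on (0.74, 0.15) = 0.89

0.89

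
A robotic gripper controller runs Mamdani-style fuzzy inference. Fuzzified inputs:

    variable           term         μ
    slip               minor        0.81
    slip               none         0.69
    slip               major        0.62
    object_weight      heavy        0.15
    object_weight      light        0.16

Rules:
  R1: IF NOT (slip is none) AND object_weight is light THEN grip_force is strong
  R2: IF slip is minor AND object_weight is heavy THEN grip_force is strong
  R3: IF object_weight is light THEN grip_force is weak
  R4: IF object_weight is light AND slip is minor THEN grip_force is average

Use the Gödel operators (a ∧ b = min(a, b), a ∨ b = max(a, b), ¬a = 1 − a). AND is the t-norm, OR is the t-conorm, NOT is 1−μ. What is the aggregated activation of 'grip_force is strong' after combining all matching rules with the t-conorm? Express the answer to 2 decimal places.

R1: ¬none=1−0.69=0.31, light=0.16; AND[min(a, b)] → w = 0.16
R2: minor=0.81, heavy=0.15; AND[min(a, b)] → w = 0.15
R3: light=0.16 → w = 0.16
R4: light=0.16, minor=0.81; AND[min(a, b)] → w = 0.16
Rules with consequent 'strong': {R1, R2} → strengths 0.16, 0.15
Aggregate via t-conorm [max(a, b)]: 0.16

0.16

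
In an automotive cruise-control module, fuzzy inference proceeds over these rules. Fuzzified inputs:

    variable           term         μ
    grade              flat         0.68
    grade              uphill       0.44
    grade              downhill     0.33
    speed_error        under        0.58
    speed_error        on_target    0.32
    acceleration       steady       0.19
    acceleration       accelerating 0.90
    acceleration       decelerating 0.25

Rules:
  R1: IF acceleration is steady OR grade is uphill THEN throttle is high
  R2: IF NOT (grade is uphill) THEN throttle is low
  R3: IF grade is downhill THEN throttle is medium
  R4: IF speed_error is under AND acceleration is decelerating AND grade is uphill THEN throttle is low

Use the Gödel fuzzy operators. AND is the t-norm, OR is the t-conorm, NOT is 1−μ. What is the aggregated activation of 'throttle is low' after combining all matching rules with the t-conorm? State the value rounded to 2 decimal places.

R1: steady=0.19, uphill=0.44; OR[max(a, b)] → w = 0.44
R2: ¬uphill=1−0.44=0.56 → w = 0.56
R3: downhill=0.33 → w = 0.33
R4: under=0.58, decelerating=0.25, uphill=0.44; AND[min(a, b)] → w = 0.25
Rules with consequent 'low': {R2, R4} → strengths 0.56, 0.25
Aggregate via t-conorm [max(a, b)]: 0.56

0.56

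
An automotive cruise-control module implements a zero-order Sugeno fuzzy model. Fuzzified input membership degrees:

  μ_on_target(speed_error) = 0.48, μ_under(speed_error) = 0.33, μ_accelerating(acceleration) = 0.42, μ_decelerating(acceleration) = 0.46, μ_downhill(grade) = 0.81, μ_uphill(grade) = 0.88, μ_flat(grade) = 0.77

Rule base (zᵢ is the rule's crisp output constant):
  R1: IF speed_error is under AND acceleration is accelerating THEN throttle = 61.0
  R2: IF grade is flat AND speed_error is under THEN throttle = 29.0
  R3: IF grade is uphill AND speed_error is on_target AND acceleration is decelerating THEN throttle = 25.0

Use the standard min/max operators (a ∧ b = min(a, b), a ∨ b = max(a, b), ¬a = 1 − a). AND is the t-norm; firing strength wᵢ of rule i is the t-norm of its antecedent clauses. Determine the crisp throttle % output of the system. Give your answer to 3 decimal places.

R1 (z=61.0): under=0.33, accelerating=0.42; AND[min(a, b)] → w = 0.33
R2 (z=29.0): flat=0.77, under=0.33; AND[min(a, b)] → w = 0.33
R3 (z=25.0): uphill=0.88, on_target=0.48, decelerating=0.46; AND[min(a, b)] → w = 0.46
Weighted average = (0.33·61.0 + 0.33·29.0 + 0.46·25.0) / (0.33 + 0.33 + 0.46)
  = 41.2000 / 1.1200 = 36.786

36.786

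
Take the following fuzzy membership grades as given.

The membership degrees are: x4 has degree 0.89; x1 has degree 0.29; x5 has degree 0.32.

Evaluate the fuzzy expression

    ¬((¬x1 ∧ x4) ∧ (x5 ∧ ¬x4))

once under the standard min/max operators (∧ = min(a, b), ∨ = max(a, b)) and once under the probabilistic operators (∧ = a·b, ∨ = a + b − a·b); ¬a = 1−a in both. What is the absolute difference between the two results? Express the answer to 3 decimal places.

0.088

Under standard min/max:
  ¬x1 = 1 − 0.29 = 0.71
  ¬x1 ∧ x4 = min(a, b) on (0.71, 0.89) = 0.71
  ¬x4 = 1 − 0.89 = 0.11
  x5 ∧ ¬x4 = min(a, b) on (0.32, 0.11) = 0.11
  (¬x1 ∧ x4) ∧ (x5 ∧ ¬x4) = min(a, b) on (0.71, 0.11) = 0.11
  ¬((¬x1 ∧ x4) ∧ (x5 ∧ ¬x4)) = 1 − 0.11 = 0.89
  → value = 0.8900
Under probabilistic:
  ¬x1 = 1 − 0.2900 = 0.7100
  ¬x1 ∧ x4 = a·b on (0.7100, 0.8900) = 0.6319
  ¬x4 = 1 − 0.8900 = 0.1100
  x5 ∧ ¬x4 = a·b on (0.3200, 0.1100) = 0.0352
  (¬x1 ∧ x4) ∧ (x5 ∧ ¬x4) = a·b on (0.6319, 0.0352) = 0.0222
  ¬((¬x1 ∧ x4) ∧ (x5 ∧ ¬x4)) = 1 − 0.0222 = 0.9778
  → value = 0.9778
|0.8900 − 0.9778| = 0.088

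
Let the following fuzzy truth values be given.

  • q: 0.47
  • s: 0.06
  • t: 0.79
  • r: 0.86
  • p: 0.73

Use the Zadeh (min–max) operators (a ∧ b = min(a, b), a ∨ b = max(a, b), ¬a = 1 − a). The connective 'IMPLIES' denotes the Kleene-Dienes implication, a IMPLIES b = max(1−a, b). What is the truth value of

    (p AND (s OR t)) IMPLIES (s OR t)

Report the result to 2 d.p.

0.79

s OR t = max(a, b) on (0.06, 0.79) = 0.79
p AND (s OR t) = min(a, b) on (0.73, 0.79) = 0.73
s OR t = max(a, b) on (0.06, 0.79) = 0.79
(p AND (s OR t)) IMPLIES (s OR t)  [Kleene-Dienes: max(1−a, b)] with a=0.73, b=0.79 → 0.79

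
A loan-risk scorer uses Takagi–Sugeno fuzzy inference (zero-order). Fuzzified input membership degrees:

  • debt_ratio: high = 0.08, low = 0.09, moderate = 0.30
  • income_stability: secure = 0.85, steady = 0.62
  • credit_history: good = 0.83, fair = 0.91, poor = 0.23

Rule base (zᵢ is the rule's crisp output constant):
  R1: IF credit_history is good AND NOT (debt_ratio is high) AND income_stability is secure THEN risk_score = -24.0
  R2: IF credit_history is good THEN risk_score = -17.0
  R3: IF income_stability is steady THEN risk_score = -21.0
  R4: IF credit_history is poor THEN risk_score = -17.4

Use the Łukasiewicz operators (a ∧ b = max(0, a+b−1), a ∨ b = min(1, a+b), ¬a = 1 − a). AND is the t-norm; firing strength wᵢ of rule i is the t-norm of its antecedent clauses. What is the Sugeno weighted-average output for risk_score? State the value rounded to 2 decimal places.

-19.97

R1 (z=-24.0): good=0.83, ¬high=1−0.08=0.92, secure=0.85; AND[max(0, a+b−1)] → w = 0.60
R2 (z=-17.0): good=0.83 → w = 0.83
R3 (z=-21.0): steady=0.62 → w = 0.62
R4 (z=-17.4): poor=0.23 → w = 0.23
Weighted average = (0.60·-24.0 + 0.83·-17.0 + 0.62·-21.0 + 0.23·-17.4) / (0.60 + 0.83 + 0.62 + 0.23)
  = -45.5320 / 2.2800 = -19.97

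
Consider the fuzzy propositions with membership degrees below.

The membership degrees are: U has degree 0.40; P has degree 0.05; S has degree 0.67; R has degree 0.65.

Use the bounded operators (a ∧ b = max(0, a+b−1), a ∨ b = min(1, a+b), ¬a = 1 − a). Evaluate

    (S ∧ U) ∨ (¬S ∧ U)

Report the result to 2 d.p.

0.07

S ∧ U = max(0, a+b−1) on (0.67, 0.40) = 0.07
¬S = 1 − 0.67 = 0.33
¬S ∧ U = max(0, a+b−1) on (0.33, 0.40) = 0.00
(S ∧ U) ∨ (¬S ∧ U) = min(1, a+b) on (0.07, 0.00) = 0.07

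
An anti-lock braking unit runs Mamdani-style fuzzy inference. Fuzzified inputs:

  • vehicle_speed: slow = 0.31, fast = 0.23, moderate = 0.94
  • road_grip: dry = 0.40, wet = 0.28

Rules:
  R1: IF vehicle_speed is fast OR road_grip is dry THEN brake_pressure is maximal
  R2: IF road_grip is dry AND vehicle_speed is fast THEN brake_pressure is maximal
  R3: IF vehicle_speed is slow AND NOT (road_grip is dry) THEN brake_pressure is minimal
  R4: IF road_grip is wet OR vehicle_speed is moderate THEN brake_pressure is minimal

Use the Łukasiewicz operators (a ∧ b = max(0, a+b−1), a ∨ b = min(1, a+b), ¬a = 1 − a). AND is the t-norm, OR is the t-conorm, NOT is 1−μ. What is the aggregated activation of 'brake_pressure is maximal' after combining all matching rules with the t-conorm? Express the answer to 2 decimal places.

0.63

R1: fast=0.23, dry=0.40; OR[min(1, a+b)] → w = 0.63
R2: dry=0.40, fast=0.23; AND[max(0, a+b−1)] → w = 0.00
R3: slow=0.31, ¬dry=1−0.40=0.60; AND[max(0, a+b−1)] → w = 0.00
R4: wet=0.28, moderate=0.94; OR[min(1, a+b)] → w = 1.00
Rules with consequent 'maximal': {R1, R2} → strengths 0.63, 0.00
Aggregate via t-conorm [min(1, a+b)]: 0.63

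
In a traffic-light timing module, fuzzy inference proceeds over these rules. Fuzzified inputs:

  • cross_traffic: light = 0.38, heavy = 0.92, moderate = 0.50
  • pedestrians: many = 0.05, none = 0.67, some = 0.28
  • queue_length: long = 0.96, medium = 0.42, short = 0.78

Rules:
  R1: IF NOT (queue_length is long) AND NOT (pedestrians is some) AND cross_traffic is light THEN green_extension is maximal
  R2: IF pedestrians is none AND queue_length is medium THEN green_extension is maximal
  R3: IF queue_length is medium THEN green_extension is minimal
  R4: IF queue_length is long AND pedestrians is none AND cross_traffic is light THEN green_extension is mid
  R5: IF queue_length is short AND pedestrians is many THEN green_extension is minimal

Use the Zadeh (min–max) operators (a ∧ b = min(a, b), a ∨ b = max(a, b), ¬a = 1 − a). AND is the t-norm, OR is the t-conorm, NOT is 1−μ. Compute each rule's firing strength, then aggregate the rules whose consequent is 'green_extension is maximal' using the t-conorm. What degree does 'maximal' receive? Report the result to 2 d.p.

R1: ¬long=1−0.96=0.04, ¬some=1−0.28=0.72, light=0.38; AND[min(a, b)] → w = 0.04
R2: none=0.67, medium=0.42; AND[min(a, b)] → w = 0.42
R3: medium=0.42 → w = 0.42
R4: long=0.96, none=0.67, light=0.38; AND[min(a, b)] → w = 0.38
R5: short=0.78, many=0.05; AND[min(a, b)] → w = 0.05
Rules with consequent 'maximal': {R1, R2} → strengths 0.04, 0.42
Aggregate via t-conorm [max(a, b)]: 0.42

0.42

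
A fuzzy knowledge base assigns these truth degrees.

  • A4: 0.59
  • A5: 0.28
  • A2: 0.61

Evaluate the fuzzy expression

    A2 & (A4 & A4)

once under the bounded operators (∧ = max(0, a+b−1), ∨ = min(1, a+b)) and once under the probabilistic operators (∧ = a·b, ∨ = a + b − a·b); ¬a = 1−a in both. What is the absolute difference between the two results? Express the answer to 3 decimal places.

Under bounded:
  A4 & A4 = max(0, a+b−1) on (0.59, 0.59) = 0.18
  A2 & (A4 & A4) = max(0, a+b−1) on (0.61, 0.18) = 0.00
  → value = 0.0000
Under probabilistic:
  A4 & A4 = a·b on (0.5900, 0.5900) = 0.3481
  A2 & (A4 & A4) = a·b on (0.6100, 0.3481) = 0.2123
  → value = 0.2123
|0.0000 − 0.2123| = 0.212

0.212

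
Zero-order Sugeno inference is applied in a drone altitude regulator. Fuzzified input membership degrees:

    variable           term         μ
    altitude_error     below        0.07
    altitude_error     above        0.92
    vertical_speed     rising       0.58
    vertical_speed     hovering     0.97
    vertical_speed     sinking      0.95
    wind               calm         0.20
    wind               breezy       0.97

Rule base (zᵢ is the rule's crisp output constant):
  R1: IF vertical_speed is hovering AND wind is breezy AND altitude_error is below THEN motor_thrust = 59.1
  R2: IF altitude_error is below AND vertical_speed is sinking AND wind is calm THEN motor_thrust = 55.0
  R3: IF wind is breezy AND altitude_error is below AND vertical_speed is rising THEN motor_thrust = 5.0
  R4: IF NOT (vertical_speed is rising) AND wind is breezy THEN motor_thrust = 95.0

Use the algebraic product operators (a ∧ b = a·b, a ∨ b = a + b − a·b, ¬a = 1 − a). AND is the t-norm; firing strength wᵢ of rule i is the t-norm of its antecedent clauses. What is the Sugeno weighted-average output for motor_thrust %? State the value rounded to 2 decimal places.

82.75

R1 (z=59.1): hovering=0.97, breezy=0.97, below=0.07; AND[a·b] → w = 0.0659
R2 (z=55.0): below=0.07, sinking=0.95, calm=0.20; AND[a·b] → w = 0.0133
R3 (z=5.0): breezy=0.97, below=0.07, rising=0.58; AND[a·b] → w = 0.0394
R4 (z=95.0): ¬rising=1−0.58=0.42, breezy=0.97; AND[a·b] → w = 0.4074
Weighted average = (0.0659·59.1 + 0.0133·55.0 + 0.0394·5.0 + 0.4074·95.0) / (0.0659 + 0.0133 + 0.0394 + 0.4074)
  = 43.5239 / 0.5259 = 82.75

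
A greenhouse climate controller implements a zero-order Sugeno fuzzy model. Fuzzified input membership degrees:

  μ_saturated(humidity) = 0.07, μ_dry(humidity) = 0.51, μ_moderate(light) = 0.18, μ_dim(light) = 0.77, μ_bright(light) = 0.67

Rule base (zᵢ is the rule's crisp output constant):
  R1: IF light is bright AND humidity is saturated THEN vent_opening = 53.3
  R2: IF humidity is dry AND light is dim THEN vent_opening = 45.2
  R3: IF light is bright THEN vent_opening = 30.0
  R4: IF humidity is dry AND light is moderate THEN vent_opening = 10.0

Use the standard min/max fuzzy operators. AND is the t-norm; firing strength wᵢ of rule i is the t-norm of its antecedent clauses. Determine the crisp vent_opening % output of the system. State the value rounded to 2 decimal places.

34.04

R1 (z=53.3): bright=0.67, saturated=0.07; AND[min(a, b)] → w = 0.07
R2 (z=45.2): dry=0.51, dim=0.77; AND[min(a, b)] → w = 0.51
R3 (z=30.0): bright=0.67 → w = 0.67
R4 (z=10.0): dry=0.51, moderate=0.18; AND[min(a, b)] → w = 0.18
Weighted average = (0.07·53.3 + 0.51·45.2 + 0.67·30.0 + 0.18·10.0) / (0.07 + 0.51 + 0.67 + 0.18)
  = 48.6830 / 1.4300 = 34.04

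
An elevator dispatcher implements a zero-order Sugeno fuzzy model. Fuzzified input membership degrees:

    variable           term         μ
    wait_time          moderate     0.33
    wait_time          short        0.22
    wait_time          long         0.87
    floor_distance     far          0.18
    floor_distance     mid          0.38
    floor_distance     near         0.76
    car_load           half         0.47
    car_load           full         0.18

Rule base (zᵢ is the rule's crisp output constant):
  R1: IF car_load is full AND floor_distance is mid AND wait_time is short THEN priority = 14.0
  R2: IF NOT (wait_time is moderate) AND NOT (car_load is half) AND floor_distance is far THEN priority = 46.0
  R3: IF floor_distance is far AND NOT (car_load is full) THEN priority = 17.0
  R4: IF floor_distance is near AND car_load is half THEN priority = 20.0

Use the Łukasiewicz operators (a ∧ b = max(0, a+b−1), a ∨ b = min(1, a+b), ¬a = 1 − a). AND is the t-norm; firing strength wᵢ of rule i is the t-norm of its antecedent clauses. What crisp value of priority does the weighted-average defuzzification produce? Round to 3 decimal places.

20.000

R1 (z=14.0): full=0.18, mid=0.38, short=0.22; AND[max(0, a+b−1)] → w = 0.00
R2 (z=46.0): ¬moderate=1−0.33=0.67, ¬half=1−0.47=0.53, far=0.18; AND[max(0, a+b−1)] → w = 0.00
R3 (z=17.0): far=0.18, ¬full=1−0.18=0.82; AND[max(0, a+b−1)] → w = 0.00
R4 (z=20.0): near=0.76, half=0.47; AND[max(0, a+b−1)] → w = 0.23
Weighted average = (0.00·14.0 + 0.00·46.0 + 0.00·17.0 + 0.23·20.0) / (0.00 + 0.00 + 0.00 + 0.23)
  = 4.6000 / 0.2300 = 20.000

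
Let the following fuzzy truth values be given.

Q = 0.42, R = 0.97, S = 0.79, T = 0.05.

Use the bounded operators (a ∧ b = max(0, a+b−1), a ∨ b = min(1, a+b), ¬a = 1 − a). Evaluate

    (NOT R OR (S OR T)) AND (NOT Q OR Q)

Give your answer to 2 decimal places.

NOT R = 1 − 0.97 = 0.03
S OR T = min(1, a+b) on (0.79, 0.05) = 0.84
NOT R OR (S OR T) = min(1, a+b) on (0.03, 0.84) = 0.87
NOT Q = 1 − 0.42 = 0.58
NOT Q OR Q = min(1, a+b) on (0.58, 0.42) = 1.00
(NOT R OR (S OR T)) AND (NOT Q OR Q) = max(0, a+b−1) on (0.87, 1.00) = 0.87

0.87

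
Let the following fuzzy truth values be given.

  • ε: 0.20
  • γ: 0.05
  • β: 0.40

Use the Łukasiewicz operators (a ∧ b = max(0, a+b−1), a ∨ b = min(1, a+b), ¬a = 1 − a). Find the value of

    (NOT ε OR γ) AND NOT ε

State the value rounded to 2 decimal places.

0.65

NOT ε = 1 − 0.20 = 0.80
NOT ε OR γ = min(1, a+b) on (0.80, 0.05) = 0.85
NOT ε = 1 − 0.20 = 0.80
(NOT ε OR γ) AND NOT ε = max(0, a+b−1) on (0.85, 0.80) = 0.65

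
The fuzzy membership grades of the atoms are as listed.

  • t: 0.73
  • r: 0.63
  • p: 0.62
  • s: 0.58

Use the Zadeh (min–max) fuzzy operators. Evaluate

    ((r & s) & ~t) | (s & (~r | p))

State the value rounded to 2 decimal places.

r & s = min(a, b) on (0.63, 0.58) = 0.58
~t = 1 − 0.73 = 0.27
(r & s) & ~t = min(a, b) on (0.58, 0.27) = 0.27
~r = 1 − 0.63 = 0.37
~r | p = max(a, b) on (0.37, 0.62) = 0.62
s & (~r | p) = min(a, b) on (0.58, 0.62) = 0.58
((r & s) & ~t) | (s & (~r | p)) = max(a, b) on (0.27, 0.58) = 0.58

0.58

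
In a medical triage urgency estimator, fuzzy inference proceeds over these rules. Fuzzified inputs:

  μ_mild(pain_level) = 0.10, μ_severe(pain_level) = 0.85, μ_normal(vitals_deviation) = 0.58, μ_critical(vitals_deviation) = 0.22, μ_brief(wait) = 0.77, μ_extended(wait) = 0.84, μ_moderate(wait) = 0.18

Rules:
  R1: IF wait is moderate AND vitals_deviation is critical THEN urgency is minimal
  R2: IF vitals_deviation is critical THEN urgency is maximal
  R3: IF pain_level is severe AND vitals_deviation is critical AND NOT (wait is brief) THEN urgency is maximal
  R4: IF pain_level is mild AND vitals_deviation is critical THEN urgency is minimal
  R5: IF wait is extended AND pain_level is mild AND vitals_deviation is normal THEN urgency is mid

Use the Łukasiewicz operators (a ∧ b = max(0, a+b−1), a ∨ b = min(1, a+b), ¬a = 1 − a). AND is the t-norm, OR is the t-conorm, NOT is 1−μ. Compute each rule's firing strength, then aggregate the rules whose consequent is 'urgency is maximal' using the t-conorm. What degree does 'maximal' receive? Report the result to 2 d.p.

0.22

R1: moderate=0.18, critical=0.22; AND[max(0, a+b−1)] → w = 0.00
R2: critical=0.22 → w = 0.22
R3: severe=0.85, critical=0.22, ¬brief=1−0.77=0.23; AND[max(0, a+b−1)] → w = 0.00
R4: mild=0.10, critical=0.22; AND[max(0, a+b−1)] → w = 0.00
R5: extended=0.84, mild=0.10, normal=0.58; AND[max(0, a+b−1)] → w = 0.00
Rules with consequent 'maximal': {R2, R3} → strengths 0.22, 0.00
Aggregate via t-conorm [min(1, a+b)]: 0.22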